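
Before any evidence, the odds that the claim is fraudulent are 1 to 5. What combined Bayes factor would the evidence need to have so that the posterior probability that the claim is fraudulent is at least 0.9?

Prior odds = 0.2.
Target odds = 0.9/0.1 = 9.
Required Bayes factor = 9 ÷ 0.2 = 45.

45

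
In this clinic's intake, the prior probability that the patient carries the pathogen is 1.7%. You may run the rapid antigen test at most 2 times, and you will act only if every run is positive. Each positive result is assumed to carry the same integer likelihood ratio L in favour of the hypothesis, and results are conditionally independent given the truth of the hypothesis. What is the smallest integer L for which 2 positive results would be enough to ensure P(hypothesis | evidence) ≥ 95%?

34

Prior odds = 0.017/0.983 = 17/983.
Target odds = 0.95/0.05 = 19.
Need L² ≥ 19 ÷ (17/983) = 18677/17.
33² = 1089 < 18677/17 ≤ 1156 = 34², so L = 34.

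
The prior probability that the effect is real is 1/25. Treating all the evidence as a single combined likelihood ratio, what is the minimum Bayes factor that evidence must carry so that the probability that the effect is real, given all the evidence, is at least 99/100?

2376

Prior odds = 0.04/0.96 = 1/24.
Target odds = 0.99/0.01 = 99.
Required Bayes factor = 99 ÷ (1/24) = 2376.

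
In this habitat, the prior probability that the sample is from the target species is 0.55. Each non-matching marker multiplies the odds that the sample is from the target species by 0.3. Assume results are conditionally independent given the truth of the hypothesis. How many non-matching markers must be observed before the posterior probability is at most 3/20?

Prior odds: 0.55 ÷ 0.45 = 11/9.
Likelihood ratio per non-matching marker = 0.3.
Target odds: 0.15 ÷ 0.85 = 3/17.
Require 0.3ⁿ ≤ 3/17 ÷ (11/9) = 27/187.
0.3¹ = 0.3 is still above 27/187 but 0.3² = 0.09 is at or below it, so n = 2.

2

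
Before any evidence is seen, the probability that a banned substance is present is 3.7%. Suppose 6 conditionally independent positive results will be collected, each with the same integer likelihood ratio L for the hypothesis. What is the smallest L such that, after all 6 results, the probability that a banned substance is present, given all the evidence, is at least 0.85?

Prior odds = 0.037/0.963 = 37/963.
Target odds = 0.85/0.15 = 17/3.
Need L⁶ ≥ 17/3 ÷ (37/963) = 5457/37.
2⁶ = 64 < 5457/37 ≤ 729 = 3⁶, so L = 3.

3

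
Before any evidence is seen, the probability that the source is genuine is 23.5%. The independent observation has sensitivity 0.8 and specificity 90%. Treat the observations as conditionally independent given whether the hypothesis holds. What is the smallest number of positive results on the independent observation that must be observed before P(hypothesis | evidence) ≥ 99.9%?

Prior odds = 0.235/0.765 = 47/153.
False-positive rate = 1 − 0.9 = 0.1; likelihood ratio of a positive = 0.8/0.1 = 8.
Target odds: 0.999 ÷ 0.001 = 999.
Require 8ⁿ ≥ 999 ÷ (47/153) = 152847/47.
8³ = 512 falls short of 152847/47 but 8⁴ = 4096 reaches it, so n = 4.

4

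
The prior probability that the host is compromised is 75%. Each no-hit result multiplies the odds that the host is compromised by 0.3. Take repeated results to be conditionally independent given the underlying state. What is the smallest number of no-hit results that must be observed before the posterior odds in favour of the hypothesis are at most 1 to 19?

4

Prior odds = 0.75/0.25 = 3.
Likelihood ratio per no-hit result = 0.3.
Target odds = 1/19.
Require 0.3ⁿ ≤ 1/19 ÷ 3 = 1/57.
0.3³ = 0.027 is still above 1/57 but 0.3⁴ = 0.0081 is at or below it, so n = 4.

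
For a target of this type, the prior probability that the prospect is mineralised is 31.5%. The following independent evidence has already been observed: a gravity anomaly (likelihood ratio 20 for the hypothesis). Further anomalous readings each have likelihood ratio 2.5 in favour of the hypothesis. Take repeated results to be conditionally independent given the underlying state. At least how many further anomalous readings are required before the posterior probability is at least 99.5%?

4

Prior odds = 0.315/0.685 = 63/137.
Bayes factor of the evidence already in hand = 20.
Odds after that evidence = (63/137) × 20 = 1260/137.
Target odds = 0.995/0.005 = 199.
Need 2.5ⁿ ≥ 199 ÷ (1260/137) = 27263/1260.
2.5³ = 15.625 falls short of 27263/1260 but 2.5⁴ = 39.0625 reaches it, so n = 4.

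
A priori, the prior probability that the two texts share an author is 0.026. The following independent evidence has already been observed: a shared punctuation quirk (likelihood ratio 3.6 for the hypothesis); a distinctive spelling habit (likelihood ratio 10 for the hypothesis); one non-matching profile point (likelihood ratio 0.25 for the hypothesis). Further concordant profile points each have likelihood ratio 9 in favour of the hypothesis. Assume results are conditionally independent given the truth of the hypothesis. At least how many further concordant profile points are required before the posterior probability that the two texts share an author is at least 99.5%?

Prior odds = 0.026/0.974 = 13/487.
Combined Bayes factor of the evidence already in hand = 3.6 × 10 × 0.25 = 9.
Odds after that evidence = (13/487) × 9 = 117/487.
Target odds = 0.995/0.005 = 199.
Need 9ⁿ ≥ 199 ÷ (117/487) = 96913/117.
9³ = 729 falls short of 96913/117 but 9⁴ = 6561 reaches it, so n = 4.

4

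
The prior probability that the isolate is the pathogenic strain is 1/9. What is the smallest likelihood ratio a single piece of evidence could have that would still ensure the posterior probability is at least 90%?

Prior odds = (1/9)/(8/9) = 0.125.
Target odds = 0.9/0.1 = 9.
Required Bayes factor = 9 ÷ 0.125 = 72.

72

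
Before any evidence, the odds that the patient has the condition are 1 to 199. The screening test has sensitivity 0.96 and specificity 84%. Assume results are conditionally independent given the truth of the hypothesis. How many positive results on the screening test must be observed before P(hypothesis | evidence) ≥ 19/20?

5

Prior odds = 1/199.
False-positive rate = 1 − 0.84 = 0.16; likelihood ratio of a positive = 0.96/0.16 = 6.
Target posterior odds = 0.95/0.05 = 19.
Need (1/199) × 6ⁿ ≥ 19, i.e. 6ⁿ ≥ 3781.
6⁴ = 1296 falls short of 3781 but 6⁵ = 7776 reaches it, so n = 5.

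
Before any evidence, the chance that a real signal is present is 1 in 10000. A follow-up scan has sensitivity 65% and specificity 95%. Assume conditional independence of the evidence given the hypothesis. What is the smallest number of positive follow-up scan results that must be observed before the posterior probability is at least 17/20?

Prior odds = 0.0001/0.9999 = 1/9999.
False-positive rate = 1 − 0.95 = 0.05; likelihood ratio of a positive = 0.65/0.05 = 13.
Target posterior odds = 0.85/0.15 = 17/3.
Need (1/9999) × 13ⁿ ≥ 17/3, i.e. 13ⁿ ≥ 56661.
13⁴ = 28561 falls short of 56661 but 13⁵ = 371293 reaches it, so n = 5.

5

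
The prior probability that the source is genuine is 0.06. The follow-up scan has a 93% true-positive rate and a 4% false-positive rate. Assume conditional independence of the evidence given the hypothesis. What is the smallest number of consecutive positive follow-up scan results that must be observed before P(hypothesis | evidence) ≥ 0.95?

2

Prior odds = 0.06/0.94 = 3/47.
Likelihood ratio of a positive result = 0.93/0.04 = 23.25.
Target posterior odds = 0.95/0.05 = 19.
Require 23.25ⁿ ≥ 19 ÷ (3/47) = 893/3.
23.25¹ = 23.25 falls short of 893/3 but 23.25² = 540.5625 reaches it, so n = 2.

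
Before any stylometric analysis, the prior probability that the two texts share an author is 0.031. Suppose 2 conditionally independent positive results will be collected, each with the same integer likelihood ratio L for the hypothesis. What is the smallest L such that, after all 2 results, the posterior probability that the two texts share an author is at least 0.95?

25

Prior odds = 0.031/0.969 = 31/969.
Target odds = 0.95/0.05 = 19.
Need L² ≥ 19 ÷ (31/969) = 18411/31.
24² = 576 < 18411/31 ≤ 625 = 25², so L = 25.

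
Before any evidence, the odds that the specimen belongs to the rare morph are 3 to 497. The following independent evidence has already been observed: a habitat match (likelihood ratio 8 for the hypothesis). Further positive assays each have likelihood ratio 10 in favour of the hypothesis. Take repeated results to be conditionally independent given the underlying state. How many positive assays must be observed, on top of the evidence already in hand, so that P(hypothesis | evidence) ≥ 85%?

Prior odds = 3/497.
Bayes factor of the evidence already in hand = 8.
Odds after that evidence = (3/497) × 8 = 24/497.
Target odds = 0.85/0.15 = 17/3.
Need 10ⁿ ≥ 17/3 ÷ (24/497) = 8449/72.
10² = 100 falls short of 8449/72 but 10³ = 1000 reaches it, so n = 3.

3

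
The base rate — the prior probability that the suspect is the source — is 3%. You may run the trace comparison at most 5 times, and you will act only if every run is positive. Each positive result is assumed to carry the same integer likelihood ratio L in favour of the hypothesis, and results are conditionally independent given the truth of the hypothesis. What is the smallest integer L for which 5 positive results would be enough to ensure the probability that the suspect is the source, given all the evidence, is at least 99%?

6

Prior odds = 0.03/0.97 = 3/97.
Target odds = 0.99/0.01 = 99.
Need L⁵ ≥ 99 ÷ (3/97) = 3201.
5⁵ = 3125 < 3201 ≤ 7776 = 6⁵, so L = 6.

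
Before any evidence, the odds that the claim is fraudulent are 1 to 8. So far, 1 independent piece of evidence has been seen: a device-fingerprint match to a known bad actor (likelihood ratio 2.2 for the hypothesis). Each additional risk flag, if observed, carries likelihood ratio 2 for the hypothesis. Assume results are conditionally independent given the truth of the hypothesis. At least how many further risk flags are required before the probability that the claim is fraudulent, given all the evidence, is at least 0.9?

6

Prior odds = 0.125.
Bayes factor of the evidence already in hand = 2.2.
Odds after that evidence = 0.125 × 2.2 = 0.275.
Target odds = 0.9/0.1 = 9.
Need 2ⁿ ≥ 9 ÷ 0.275 = 360/11.
2⁵ = 32 falls short of 360/11 but 2⁶ = 64 reaches it, so n = 6.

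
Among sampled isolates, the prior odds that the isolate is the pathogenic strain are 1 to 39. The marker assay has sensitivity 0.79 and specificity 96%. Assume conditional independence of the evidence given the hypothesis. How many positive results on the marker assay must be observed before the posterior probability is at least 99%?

3

Prior odds = 1/39.
False-positive rate = 1 − 0.96 = 0.04; likelihood ratio of a positive = 0.79/0.04 = 19.75.
Target odds: 0.99 ÷ 0.01 = 99.
Require 19.75ⁿ ≥ 99 ÷ (1/39) = 3861.
19.75² = 390.0625 falls short of 3861 but 19.75³ = 7703.734375 reaches it, so n = 3.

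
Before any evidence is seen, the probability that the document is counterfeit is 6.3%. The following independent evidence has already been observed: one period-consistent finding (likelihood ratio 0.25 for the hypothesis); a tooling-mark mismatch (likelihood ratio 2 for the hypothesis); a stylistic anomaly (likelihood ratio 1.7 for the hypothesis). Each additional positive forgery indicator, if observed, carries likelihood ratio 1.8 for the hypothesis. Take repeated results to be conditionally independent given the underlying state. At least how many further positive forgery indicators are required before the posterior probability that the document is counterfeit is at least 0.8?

Prior odds = 0.063/0.937 = 63/937.
Combined Bayes factor of the evidence already in hand = 0.25 × 2 × 1.7 = 0.85.
Odds after that evidence = (63/937) × 0.85 = 1071/18740.
Target odds = 0.8/0.2 = 4.
Need 1.8ⁿ ≥ 4 ÷ (1071/18740) = 74960/1071.
1.8⁷ = 4782969/78125 falls short of 74960/1071 but 1.8⁸ = 43046721/390625 reaches it, so n = 8.

8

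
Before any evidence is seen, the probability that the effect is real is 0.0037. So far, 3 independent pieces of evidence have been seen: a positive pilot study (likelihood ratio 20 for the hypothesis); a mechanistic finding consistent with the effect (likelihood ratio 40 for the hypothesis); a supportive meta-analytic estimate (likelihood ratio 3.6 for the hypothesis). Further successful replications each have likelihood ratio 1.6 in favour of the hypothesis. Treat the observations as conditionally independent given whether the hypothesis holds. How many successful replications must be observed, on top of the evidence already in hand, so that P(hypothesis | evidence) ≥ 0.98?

Prior odds = 0.0037/0.9963 = 37/9963.
Combined Bayes factor of the evidence already in hand = 20 × 40 × 3.6 = 2880.
Odds after that evidence = (37/9963) × 2880 = 11840/1107.
Target odds = 0.98/0.02 = 49.
Need 1.6ⁿ ≥ 49 ÷ (11840/1107) = 54243/11840.
1.6³ = 4.096 falls short of 54243/11840 but 1.6⁴ = 6.5536 reaches it, so n = 4.

4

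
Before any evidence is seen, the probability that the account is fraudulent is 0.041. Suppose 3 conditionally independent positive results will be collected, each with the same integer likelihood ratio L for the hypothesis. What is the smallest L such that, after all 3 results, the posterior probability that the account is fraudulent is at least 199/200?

17

Prior odds = 0.041/0.959 = 41/959.
Target odds = 0.995/0.005 = 199.
Need L³ ≥ 199 ÷ (41/959) = 190841/41.
16³ = 4096 < 190841/41 ≤ 4913 = 17³, so L = 17.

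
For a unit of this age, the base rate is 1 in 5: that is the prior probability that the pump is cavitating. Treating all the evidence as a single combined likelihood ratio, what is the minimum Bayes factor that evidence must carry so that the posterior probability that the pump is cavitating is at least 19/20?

Prior odds = 0.2/0.8 = 0.25.
Target odds = 0.95/0.05 = 19.
Required Bayes factor = 19 ÷ 0.25 = 76.

76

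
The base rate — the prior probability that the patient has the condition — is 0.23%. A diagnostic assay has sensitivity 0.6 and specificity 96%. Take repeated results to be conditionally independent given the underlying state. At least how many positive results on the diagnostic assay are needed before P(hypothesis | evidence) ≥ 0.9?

4

Prior odds: 0.0023 ÷ 0.9977 = 23/9977.
False-positive rate = 1 − 0.96 = 0.04; likelihood ratio of a positive = 0.6/0.04 = 15.
Target odds: 0.9 ÷ 0.1 = 9.
Require 15ⁿ ≥ 9 ÷ (23/9977) = 89793/23.
15³ = 3375 falls short of 89793/23 but 15⁴ = 50625 reaches it, so n = 4.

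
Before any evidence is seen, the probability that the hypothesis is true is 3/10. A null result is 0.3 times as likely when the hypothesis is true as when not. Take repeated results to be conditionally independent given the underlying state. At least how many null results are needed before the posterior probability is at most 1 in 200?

4

Prior odds = 0.3/0.7 = 3/7.
Likelihood ratio per null result = 0.3.
Target posterior odds = 0.005/0.995 = 1/199.
Require 0.3ⁿ ≤ 1/199 ÷ (3/7) = 7/597.
0.3³ = 0.027 is still above 7/597 but 0.3⁴ = 0.0081 is at or below it, so n = 4.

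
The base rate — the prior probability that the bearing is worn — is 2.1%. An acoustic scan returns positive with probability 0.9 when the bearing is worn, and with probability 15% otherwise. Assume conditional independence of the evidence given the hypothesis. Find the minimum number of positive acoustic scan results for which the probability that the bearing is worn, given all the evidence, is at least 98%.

5

Prior odds: 0.021 ÷ 0.979 = 21/979.
Likelihood ratio of a positive result = 0.9/0.15 = 6.
Target odds: 0.98 ÷ 0.02 = 49.
Need (21/979) × 6ⁿ ≥ 49, i.e. 6ⁿ ≥ 6853/3.
6⁴ = 1296 falls short of 6853/3 but 6⁵ = 7776 reaches it, so n = 5.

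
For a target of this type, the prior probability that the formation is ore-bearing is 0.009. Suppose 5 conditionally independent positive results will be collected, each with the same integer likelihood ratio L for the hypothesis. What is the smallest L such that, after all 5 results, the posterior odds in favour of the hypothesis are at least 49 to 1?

6

Prior odds = 0.009/0.991 = 9/991.
Target odds = 49.
Need L⁵ ≥ 49 ÷ (9/991) = 48559/9.
5⁵ = 3125 < 48559/9 ≤ 7776 = 6⁵, so L = 6.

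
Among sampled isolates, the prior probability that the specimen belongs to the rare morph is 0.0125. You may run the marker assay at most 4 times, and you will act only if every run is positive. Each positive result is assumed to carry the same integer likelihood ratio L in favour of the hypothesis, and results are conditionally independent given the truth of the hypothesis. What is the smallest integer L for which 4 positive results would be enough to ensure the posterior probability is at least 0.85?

5

Prior odds = 0.0125/0.9875 = 1/79.
Target odds = 0.85/0.15 = 17/3.
Need L⁴ ≥ 17/3 ÷ (1/79) = 1343/3.
4⁴ = 256 < 1343/3 ≤ 625 = 5⁴, so L = 5.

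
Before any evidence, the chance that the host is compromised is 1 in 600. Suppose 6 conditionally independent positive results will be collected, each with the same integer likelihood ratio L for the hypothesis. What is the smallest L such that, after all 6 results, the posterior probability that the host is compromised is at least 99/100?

7

Prior odds = (1/600)/(599/600) = 1/599.
Target odds = 0.99/0.01 = 99.
Need L⁶ ≥ 99 ÷ (1/599) = 59301.
6⁶ = 46656 < 59301 ≤ 117649 = 7⁶, so L = 7.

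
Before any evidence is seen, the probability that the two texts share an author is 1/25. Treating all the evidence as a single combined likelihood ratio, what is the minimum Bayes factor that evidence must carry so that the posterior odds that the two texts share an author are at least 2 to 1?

48

Prior odds = 0.04/0.96 = 1/24.
Target odds = 2.
Required Bayes factor = 2 ÷ (1/24) = 48.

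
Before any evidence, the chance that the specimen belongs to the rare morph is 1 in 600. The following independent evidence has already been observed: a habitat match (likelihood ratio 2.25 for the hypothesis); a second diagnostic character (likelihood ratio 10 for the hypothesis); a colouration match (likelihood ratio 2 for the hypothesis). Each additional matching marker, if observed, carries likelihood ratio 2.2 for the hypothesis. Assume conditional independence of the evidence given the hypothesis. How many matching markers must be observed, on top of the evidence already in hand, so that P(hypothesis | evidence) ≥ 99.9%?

Prior odds = (1/600)/(599/600) = 1/599.
Combined Bayes factor of the evidence already in hand = 2.25 × 10 × 2 = 45.
Odds after that evidence = (1/599) × 45 = 45/599.
Target odds = 0.999/0.001 = 999.
Need 2.2ⁿ ≥ 999 ÷ (45/599) = 13297.8.
2.2¹² ≈12855 falls short of 13297.8 but 2.2¹³ ≈28281 reaches it, so n = 13.

13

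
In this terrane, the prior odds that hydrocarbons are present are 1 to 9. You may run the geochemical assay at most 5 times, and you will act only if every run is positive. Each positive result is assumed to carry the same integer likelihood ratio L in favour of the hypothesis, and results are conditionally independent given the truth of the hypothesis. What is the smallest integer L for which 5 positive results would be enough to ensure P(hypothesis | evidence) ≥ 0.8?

3

Prior odds = 1/9.
Target odds = 0.8/0.2 = 4.
Need L⁵ ≥ 4 ÷ (1/9) = 36.
2⁵ = 32 < 36 ≤ 243 = 3⁵, so L = 3.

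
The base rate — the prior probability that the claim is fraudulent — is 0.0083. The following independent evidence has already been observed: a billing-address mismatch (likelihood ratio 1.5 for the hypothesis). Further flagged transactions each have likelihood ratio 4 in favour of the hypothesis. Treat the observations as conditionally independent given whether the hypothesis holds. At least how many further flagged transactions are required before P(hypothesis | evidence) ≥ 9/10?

5

Prior odds = 0.0083/0.9917 = 83/9917.
Bayes factor of the evidence already in hand = 1.5.
Odds after that evidence = (83/9917) × 1.5 = 249/19834.
Target odds = 0.9/0.1 = 9.
Need 4ⁿ ≥ 9 ÷ (249/19834) = 59502/83.
4⁴ = 256 falls short of 59502/83 but 4⁵ = 1024 reaches it, so n = 5.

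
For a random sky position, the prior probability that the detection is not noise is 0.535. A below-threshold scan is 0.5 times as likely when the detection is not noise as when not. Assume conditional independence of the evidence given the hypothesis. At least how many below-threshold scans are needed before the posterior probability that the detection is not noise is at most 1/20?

Prior odds = 0.535/0.465 = 107/93.
Likelihood ratio per below-threshold scan = 0.5.
Target odds: 0.05 ÷ 0.95 = 1/19.
Need (107/93) × 0.5ⁿ ≤ 1/19, i.e. 0.5ⁿ ≤ 93/2033.
0.5⁴ = 0.0625 is still above 93/2033 but 0.5⁵ = 0.03125 is at or below it, so n = 5.

5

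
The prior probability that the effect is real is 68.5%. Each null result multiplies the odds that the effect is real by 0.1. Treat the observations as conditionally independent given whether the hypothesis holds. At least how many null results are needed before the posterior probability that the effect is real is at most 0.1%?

4

Prior odds: 0.685 ÷ 0.315 = 137/63.
Likelihood ratio per null result = 0.1.
Target odds: 0.001 ÷ 0.999 = 1/999.
Require 0.1ⁿ ≤ 1/999 ÷ (137/63) = 7/15207.
0.1³ = 0.001 is still above 7/15207 but 0.1⁴ = 0.0001 is at or below it, so n = 4.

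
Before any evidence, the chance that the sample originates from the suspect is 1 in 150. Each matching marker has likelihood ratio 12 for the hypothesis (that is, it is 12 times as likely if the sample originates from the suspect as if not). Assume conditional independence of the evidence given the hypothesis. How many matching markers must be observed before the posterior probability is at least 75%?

3

Prior odds = (1/150)/(149/150) = 1/149.
Likelihood ratio per matching marker = 12.
Target odds: 0.75 ÷ 0.25 = 3.
Need (1/149) × 12ⁿ ≥ 3, i.e. 12ⁿ ≥ 447.
12² = 144 falls short of 447 but 12³ = 1728 reaches it, so n = 3.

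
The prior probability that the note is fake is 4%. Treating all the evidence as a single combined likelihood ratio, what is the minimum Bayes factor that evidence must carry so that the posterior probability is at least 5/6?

120

Prior odds = 0.04/0.96 = 1/24.
Target odds = (5/6)/(1/6) = 5.
Required Bayes factor = 5 ÷ (1/24) = 120.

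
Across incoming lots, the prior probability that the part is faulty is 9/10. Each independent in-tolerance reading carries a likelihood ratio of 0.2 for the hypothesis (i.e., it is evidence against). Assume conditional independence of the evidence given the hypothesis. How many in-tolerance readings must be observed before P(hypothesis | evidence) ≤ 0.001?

6

Prior odds = 0.9/0.1 = 9.
Likelihood ratio per in-tolerance reading = 0.2.
Target odds: 0.001 ÷ 0.999 = 1/999.
Need 9 × 0.2ⁿ ≤ 1/999, i.e. 0.2ⁿ ≤ 1/8991.
0.2⁵ = 0.00032 is still above 1/8991 but 0.2⁶ = 1/15625 is at or below it, so n = 6.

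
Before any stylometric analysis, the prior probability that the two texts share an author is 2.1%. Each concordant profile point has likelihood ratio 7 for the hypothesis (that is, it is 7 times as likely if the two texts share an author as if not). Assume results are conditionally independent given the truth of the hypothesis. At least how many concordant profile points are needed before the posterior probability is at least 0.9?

4

Prior odds: 0.021 ÷ 0.979 = 21/979.
Likelihood ratio per concordant profile point = 7.
Target posterior odds = 0.9/0.1 = 9.
Require 7ⁿ ≥ 9 ÷ (21/979) = 2937/7.
7³ = 343 falls short of 2937/7 but 7⁴ = 2401 reaches it, so n = 4.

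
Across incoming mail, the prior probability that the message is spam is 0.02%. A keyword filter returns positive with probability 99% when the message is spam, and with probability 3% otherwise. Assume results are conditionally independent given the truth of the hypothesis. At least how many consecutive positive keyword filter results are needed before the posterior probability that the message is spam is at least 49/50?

4

Prior odds = 0.0002/0.9998 = 1/4999.
Likelihood ratio of a positive result = 0.99/0.03 = 33.
Target posterior odds = 0.98/0.02 = 49.
Need (1/4999) × 33ⁿ ≥ 49, i.e. 33ⁿ ≥ 244951.
33³ = 35937 falls short of 244951 but 33⁴ = 1185921 reaches it, so n = 4.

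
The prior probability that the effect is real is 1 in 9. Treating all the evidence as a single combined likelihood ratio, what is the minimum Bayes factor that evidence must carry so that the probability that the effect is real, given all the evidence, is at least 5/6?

Prior odds = (1/9)/(8/9) = 0.125.
Target odds = (5/6)/(1/6) = 5.
Required Bayes factor = 5 ÷ 0.125 = 40.

40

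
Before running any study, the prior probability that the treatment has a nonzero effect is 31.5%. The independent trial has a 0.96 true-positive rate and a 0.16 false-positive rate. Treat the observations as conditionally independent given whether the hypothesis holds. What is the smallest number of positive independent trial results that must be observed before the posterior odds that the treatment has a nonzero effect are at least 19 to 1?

Prior odds: 0.315 ÷ 0.685 = 63/137.
Likelihood ratio of a positive result = 0.96/0.16 = 6.
Target odds = 19.
Require 6ⁿ ≥ 19 ÷ (63/137) = 2603/63.
6² = 36 falls short of 2603/63 but 6³ = 216 reaches it, so n = 3.

3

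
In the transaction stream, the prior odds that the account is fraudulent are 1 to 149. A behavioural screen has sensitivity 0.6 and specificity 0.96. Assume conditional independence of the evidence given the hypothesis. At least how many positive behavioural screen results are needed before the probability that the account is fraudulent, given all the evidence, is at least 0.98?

Prior odds = 1/149.
False-positive rate = 1 − 0.96 = 0.04; likelihood ratio of a positive = 0.6/0.04 = 15.
Target odds: 0.98 ÷ 0.02 = 49.
Require 15ⁿ ≥ 49 ÷ (1/149) = 7301.
15³ = 3375 falls short of 7301 but 15⁴ = 50625 reaches it, so n = 4.

4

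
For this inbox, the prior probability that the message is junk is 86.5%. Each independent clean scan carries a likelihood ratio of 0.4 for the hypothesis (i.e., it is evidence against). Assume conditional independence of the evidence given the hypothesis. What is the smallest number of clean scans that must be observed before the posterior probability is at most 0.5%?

Prior odds = 0.865/0.135 = 173/27.
Likelihood ratio per clean scan = 0.4.
Target posterior odds = 0.005/0.995 = 1/199.
Need (173/27) × 0.4ⁿ ≤ 1/199, i.e. 0.4ⁿ ≤ 27/34427.
0.4⁷ = 128/78125 is still above 27/34427 but 0.4⁸ = 256/390625 is at or below it, so n = 8.

8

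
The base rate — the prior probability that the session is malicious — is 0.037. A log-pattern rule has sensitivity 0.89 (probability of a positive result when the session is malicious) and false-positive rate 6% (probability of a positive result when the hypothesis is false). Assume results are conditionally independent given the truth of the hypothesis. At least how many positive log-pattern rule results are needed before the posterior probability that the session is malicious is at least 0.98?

Prior odds = 0.037/0.963 = 37/963.
Likelihood ratio of a positive result = 0.89/0.06 = 89/6.
Target posterior odds = 0.98/0.02 = 49.
Require (89/6)ⁿ ≥ 49 ÷ (37/963) = 47187/37.
(89/6)² = 7921/36 falls short of 47187/37 but (89/6)³ = 704969/216 reaches it, so n = 3.

3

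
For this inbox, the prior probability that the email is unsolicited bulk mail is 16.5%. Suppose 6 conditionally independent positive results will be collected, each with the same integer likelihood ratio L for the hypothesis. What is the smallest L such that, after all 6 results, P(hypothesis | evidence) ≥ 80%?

2

Prior odds = 0.165/0.835 = 33/167.
Target odds = 0.8/0.2 = 4.
Need L⁶ ≥ 4 ÷ (33/167) = 668/33.
1⁶ = 1 < 668/33 ≤ 64 = 2⁶, so L = 2.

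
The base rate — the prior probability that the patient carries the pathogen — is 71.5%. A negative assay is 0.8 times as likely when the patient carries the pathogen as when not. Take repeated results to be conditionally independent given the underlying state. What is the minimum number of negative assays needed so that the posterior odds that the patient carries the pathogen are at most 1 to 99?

25

Prior odds: 0.715 ÷ 0.285 = 143/57.
Likelihood ratio per negative assay = 0.8.
Target odds = 1/99.
Require 0.8ⁿ ≤ 1/99 ÷ (143/57) = 19/4719.
0.8²⁴ ≈0.00472237 is still above 19/4719 but 0.8²⁵ ≈0.00377789 is at or below it, so n = 25.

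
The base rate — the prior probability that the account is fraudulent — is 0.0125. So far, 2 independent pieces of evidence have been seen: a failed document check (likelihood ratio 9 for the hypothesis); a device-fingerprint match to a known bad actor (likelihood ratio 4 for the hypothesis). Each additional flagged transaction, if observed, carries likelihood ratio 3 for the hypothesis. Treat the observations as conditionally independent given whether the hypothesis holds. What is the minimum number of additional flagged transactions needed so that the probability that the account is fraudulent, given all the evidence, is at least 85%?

3

Prior odds = 0.0125/0.9875 = 1/79.
Combined Bayes factor of the evidence already in hand = 9 × 4 = 36.
Odds after that evidence = (1/79) × 36 = 36/79.
Target odds = 0.85/0.15 = 17/3.
Need 3ⁿ ≥ 17/3 ÷ (36/79) = 1343/108.
3² = 9 falls short of 1343/108 but 3³ = 27 reaches it, so n = 3.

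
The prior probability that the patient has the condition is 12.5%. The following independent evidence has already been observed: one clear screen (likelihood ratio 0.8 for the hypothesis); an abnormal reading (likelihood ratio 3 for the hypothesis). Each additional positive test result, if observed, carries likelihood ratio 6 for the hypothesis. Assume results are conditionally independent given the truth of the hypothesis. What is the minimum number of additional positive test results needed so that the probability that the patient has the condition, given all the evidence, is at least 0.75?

Prior odds = 0.125/0.875 = 1/7.
Combined Bayes factor of the evidence already in hand = 0.8 × 3 = 2.4.
Odds after that evidence = (1/7) × 2.4 = 12/35.
Target odds = 0.75/0.25 = 3.
Need 6ⁿ ≥ 3 ÷ (12/35) = 8.75.
6¹ = 6 falls short of 8.75 but 6² = 36 reaches it, so n = 2.

2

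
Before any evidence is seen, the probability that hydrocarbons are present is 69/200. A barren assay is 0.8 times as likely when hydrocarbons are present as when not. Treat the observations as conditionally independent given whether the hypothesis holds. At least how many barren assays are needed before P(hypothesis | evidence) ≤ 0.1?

7

Prior odds = 0.345/0.655 = 69/131.
Likelihood ratio per barren assay = 0.8.
Target odds: 0.1 ÷ 0.9 = 1/9.
Need (69/131) × 0.8ⁿ ≤ 1/9, i.e. 0.8ⁿ ≤ 131/621.
0.8⁶ = 4096/15625 is still above 131/621 but 0.8⁷ = 16384/78125 is at or below it, so n = 7.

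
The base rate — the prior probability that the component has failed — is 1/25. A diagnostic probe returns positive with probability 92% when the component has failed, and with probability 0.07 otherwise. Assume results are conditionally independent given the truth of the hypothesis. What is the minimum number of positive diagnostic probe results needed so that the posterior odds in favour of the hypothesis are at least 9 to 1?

Prior odds: 0.04 ÷ 0.96 = 1/24.
Likelihood ratio of a positive result = 0.92/0.07 = 92/7.
Target odds = 9.
Require (92/7)ⁿ ≥ 9 ÷ (1/24) = 216.
(92/7)² = 8464/49 falls short of 216 but (92/7)³ = 778688/343 reaches it, so n = 3.

3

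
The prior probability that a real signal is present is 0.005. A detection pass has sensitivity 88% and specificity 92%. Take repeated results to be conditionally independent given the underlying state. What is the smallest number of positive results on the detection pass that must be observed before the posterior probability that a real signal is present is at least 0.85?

3

Prior odds: 0.005 ÷ 0.995 = 1/199.
False-positive rate = 1 − 0.92 = 0.08; likelihood ratio of a positive = 0.88/0.08 = 11.
Target odds: 0.85 ÷ 0.15 = 17/3.
Need (1/199) × 11ⁿ ≥ 17/3, i.e. 11ⁿ ≥ 3383/3.
11² = 121 falls short of 3383/3 but 11³ = 1331 reaches it, so n = 3.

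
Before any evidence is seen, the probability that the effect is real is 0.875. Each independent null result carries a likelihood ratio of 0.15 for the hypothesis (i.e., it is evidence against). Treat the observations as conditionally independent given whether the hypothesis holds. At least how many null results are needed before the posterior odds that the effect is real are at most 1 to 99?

4

Prior odds: 0.875 ÷ 0.125 = 7.
Likelihood ratio per null result = 0.15.
Target odds = 1/99.
Need 7 × 0.15ⁿ ≤ 1/99, i.e. 0.15ⁿ ≤ 1/693.
0.15³ = 0.003375 is still above 1/693 but 0.15⁴ = 81/160000 is at or below it, so n = 4.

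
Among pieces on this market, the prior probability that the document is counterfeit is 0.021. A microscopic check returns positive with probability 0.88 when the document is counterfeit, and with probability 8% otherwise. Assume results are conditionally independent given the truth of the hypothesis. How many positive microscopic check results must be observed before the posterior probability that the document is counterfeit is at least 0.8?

3

Prior odds: 0.021 ÷ 0.979 = 21/979.
Likelihood ratio of a positive result = 0.88/0.08 = 11.
Target posterior odds = 0.8/0.2 = 4.
Need (21/979) × 11ⁿ ≥ 4, i.e. 11ⁿ ≥ 3916/21.
11² = 121 falls short of 3916/21 but 11³ = 1331 reaches it, so n = 3.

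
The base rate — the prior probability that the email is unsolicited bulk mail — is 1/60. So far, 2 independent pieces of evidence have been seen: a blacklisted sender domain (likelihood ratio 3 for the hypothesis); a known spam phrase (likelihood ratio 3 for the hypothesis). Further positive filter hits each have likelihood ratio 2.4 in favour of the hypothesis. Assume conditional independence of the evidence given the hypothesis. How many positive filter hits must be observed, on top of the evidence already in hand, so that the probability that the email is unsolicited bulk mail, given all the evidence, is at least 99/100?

Prior odds = (1/60)/(59/60) = 1/59.
Combined Bayes factor of the evidence already in hand = 3 × 3 = 9.
Odds after that evidence = (1/59) × 9 = 9/59.
Target odds = 0.99/0.01 = 99.
Need 2.4ⁿ ≥ 99 ÷ (9/59) = 649.
2.4⁷ = 35831808/78125 falls short of 649 but 2.4⁸ = 429981696/390625 reaches it, so n = 8.

8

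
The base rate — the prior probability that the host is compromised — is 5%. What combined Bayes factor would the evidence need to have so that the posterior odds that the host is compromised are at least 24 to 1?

456

Prior odds = 0.05/0.95 = 1/19.
Target odds = 24.
Required Bayes factor = 24 ÷ (1/19) = 456.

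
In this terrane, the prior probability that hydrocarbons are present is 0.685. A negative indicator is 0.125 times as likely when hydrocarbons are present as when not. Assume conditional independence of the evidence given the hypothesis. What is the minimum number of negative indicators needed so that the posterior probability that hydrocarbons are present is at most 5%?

2

Prior odds: 0.685 ÷ 0.315 = 137/63.
Likelihood ratio per negative indicator = 0.125.
Target posterior odds = 0.05/0.95 = 1/19.
Require 0.125ⁿ ≤ 1/19 ÷ (137/63) = 63/2603.
0.125¹ = 0.125 is still above 63/2603 but 0.125² = 0.015625 is at or below it, so n = 2.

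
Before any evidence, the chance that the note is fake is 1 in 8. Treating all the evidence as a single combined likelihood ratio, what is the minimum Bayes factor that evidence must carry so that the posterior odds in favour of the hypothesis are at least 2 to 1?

14

Prior odds = 0.125/0.875 = 1/7.
Target odds = 2.
Required Bayes factor = 2 ÷ (1/7) = 14.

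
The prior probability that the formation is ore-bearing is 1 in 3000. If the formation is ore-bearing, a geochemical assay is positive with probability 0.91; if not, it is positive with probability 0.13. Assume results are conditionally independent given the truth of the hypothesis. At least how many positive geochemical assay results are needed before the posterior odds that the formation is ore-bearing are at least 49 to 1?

7

Prior odds = (1/3000)/(2999/3000) = 1/2999.
Likelihood ratio of a positive = 0.91/0.13 = 7.
Target odds = 49.
Need (1/2999) × 7ⁿ ≥ 49, i.e. 7ⁿ ≥ 146951.
7⁶ = 117649 falls short of 146951 but 7⁷ = 823543 reaches it, so n = 7.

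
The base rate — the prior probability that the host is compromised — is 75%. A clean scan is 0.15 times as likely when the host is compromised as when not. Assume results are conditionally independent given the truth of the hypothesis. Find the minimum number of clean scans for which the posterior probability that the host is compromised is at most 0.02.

3

Prior odds: 0.75 ÷ 0.25 = 3.
Likelihood ratio per clean scan = 0.15.
Target odds: 0.02 ÷ 0.98 = 1/49.
Need 3 × 0.15ⁿ ≤ 1/49, i.e. 0.15ⁿ ≤ 1/147.
0.15² = 0.0225 is still above 1/147 but 0.15³ = 0.003375 is at or below it, so n = 3.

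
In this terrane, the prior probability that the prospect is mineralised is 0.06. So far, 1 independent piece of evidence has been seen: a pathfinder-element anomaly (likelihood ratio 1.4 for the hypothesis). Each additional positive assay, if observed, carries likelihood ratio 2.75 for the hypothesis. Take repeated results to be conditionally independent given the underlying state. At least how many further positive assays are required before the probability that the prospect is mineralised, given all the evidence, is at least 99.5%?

Prior odds = 0.06/0.94 = 3/47.
Bayes factor of the evidence already in hand = 1.4.
Odds after that evidence = (3/47) × 1.4 = 21/235.
Target odds = 0.995/0.005 = 199.
Need 2.75ⁿ ≥ 199 ÷ (21/235) = 46765/21.
2.75⁷ = 19487171/16384 falls short of 46765/21 but 2.75⁸ = 214358881/65536 reaches it, so n = 8.

8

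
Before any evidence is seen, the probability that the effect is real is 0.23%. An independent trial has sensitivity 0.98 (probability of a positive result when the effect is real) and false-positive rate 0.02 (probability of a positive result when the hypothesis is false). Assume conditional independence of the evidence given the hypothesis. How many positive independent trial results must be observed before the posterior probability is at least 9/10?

3

Prior odds = 0.0023/0.9977 = 23/9977.
Likelihood ratio of a positive result = 0.98/0.02 = 49.
Target odds: 0.9 ÷ 0.1 = 9.
Require 49ⁿ ≥ 9 ÷ (23/9977) = 89793/23.
49² = 2401 falls short of 89793/23 but 49³ = 117649 reaches it, so n = 3.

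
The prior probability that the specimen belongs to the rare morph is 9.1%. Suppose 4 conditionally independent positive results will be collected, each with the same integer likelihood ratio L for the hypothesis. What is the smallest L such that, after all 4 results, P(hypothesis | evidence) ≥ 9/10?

Prior odds = 0.091/0.909 = 91/909.
Target odds = 0.9/0.1 = 9.
Need L⁴ ≥ 9 ÷ (91/909) = 8181/91.
3⁴ = 81 < 8181/91 ≤ 256 = 4⁴, so L = 4.

4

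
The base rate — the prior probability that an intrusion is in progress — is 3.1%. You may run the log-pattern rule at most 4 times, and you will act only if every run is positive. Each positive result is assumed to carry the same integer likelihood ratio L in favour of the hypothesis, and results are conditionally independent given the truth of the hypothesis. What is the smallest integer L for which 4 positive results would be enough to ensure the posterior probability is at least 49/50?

Prior odds = 0.031/0.969 = 31/969.
Target odds = 0.98/0.02 = 49.
Need L⁴ ≥ 49 ÷ (31/969) = 47481/31.
6⁴ = 1296 < 47481/31 ≤ 2401 = 7⁴, so L = 7.

7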